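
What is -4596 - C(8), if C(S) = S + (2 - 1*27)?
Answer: -4579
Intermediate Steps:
C(S) = -25 + S (C(S) = S + (2 - 27) = S - 25 = -25 + S)
-4596 - C(8) = -4596 - (-25 + 8) = -4596 - 1*(-17) = -4596 + 17 = -4579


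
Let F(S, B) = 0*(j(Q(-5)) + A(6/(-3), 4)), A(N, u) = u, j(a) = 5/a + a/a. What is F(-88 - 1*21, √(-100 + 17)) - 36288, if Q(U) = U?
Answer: -36288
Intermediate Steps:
j(a) = 1 + 5/a (j(a) = 5/a + 1 = 1 + 5/a)
F(S, B) = 0 (F(S, B) = 0*((5 - 5)/(-5) + 4) = 0*(-⅕*0 + 4) = 0*(0 + 4) = 0*4 = 0)
F(-88 - 1*21, √(-100 + 17)) - 36288 = 0 - 36288 = -36288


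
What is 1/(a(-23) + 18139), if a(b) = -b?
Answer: 1/18162 ≈ 5.5060e-5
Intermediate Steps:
1/(a(-23) + 18139) = 1/(-1*(-23) + 18139) = 1/(23 + 18139) = 1/18162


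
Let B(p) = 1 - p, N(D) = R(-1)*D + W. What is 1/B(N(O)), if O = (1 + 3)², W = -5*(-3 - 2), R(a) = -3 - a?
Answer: ⅛ ≈ 0.12500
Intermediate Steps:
W = 25 (W = -5*(-5) = 25)
O = 16 (O = 4² = 16)
N(D) = 25 - 2*D (N(D) = (-3 - 1*(-1))*D + 25 = (-3 + 1)*D + 25 = -2*D + 25 = 25 - 2*D)
1/B(N(O)) = 1/(1 - (25 - 2*16)) = 1/(1 - (25 - 32)) = 1/(1 - 1*(-7)) = 1/(1 + 7) = 1/8 = ⅛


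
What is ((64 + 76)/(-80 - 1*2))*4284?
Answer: -299880/41 ≈ -7314.1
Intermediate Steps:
((64 + 76)/(-80 - 1*2))*4284 = (140/(-80 - 2))*4284 = (140/(-82))*4284 = (140*(-1/82))*4284 = -70/41*4284 = -299880/41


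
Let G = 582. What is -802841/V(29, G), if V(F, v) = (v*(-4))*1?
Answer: 802841/2328 ≈ 344.86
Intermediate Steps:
V(F, v) = -4*v (V(F, v) = -4*v*1 = -4*v)
-802841/V(29, G) = -802841/((-4*582)) = -802841/(-2328) = -802841*(-1/2328) = 802841/2328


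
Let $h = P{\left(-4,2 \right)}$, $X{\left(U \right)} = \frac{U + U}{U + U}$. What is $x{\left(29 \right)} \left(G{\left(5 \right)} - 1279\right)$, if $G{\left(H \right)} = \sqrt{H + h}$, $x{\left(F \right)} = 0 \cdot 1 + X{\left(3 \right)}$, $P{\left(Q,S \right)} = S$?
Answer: $-1279 + \sqrt{7} \approx -1276.4$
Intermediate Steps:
$X{\left(U \right)} = 1$ ($X{\left(U \right)} = \frac{2 U}{2 U} = 2 U \frac{1}{2 U} = 1$)
$h = 2$
$x{\left(F \right)} = 1$ ($x{\left(F \right)} = 0 \cdot 1 + 1 = 0 + 1 = 1$)
$G{\left(H \right)} = \sqrt{2 + H}$ ($G{\left(H \right)} = \sqrt{H + 2} = \sqrt{2 + H}$)
$x{\left(29 \right)} \left(G{\left(5 \right)} - 1279\right) = 1 \left(\sqrt{2 + 5} - 1279\right) = 1 \left(\sqrt{7} - 1279\right) = 1 \left(-1279 + \sqrt{7}\right) = -1279 + \sqrt{7}$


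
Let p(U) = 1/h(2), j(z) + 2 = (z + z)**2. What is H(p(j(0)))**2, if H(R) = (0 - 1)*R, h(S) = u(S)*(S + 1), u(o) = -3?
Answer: 1/81 ≈ 0.012346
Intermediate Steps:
j(z) = -2 + 4*z**2 (j(z) = -2 + (z + z)**2 = -2 + (2*z)**2 = -2 + 4*z**2)
h(S) = -3 - 3*S (h(S) = -3*(S + 1) = -3*(1 + S) = -3 - 3*S)
p(U) = -1/9 (p(U) = 1/(-3 - 3*2) = 1/(-3 - 6) = 1/(-9) = -1/9)
H(R) = -R
H(p(j(0)))**2 = (-1*(-1/9))**2 = (1/9)**2 = 1/81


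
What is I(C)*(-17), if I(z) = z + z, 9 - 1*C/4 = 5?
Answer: -544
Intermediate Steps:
C = 16 (C = 36 - 4*5 = 36 - 20 = 16)
I(z) = 2*z
I(C)*(-17) = (2*16)*(-17) = 32*(-17) = -544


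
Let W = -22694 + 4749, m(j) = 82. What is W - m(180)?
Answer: -18027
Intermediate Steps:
W = -17945
W - m(180) = -17945 - 1*82 = -17945 - 82 = -18027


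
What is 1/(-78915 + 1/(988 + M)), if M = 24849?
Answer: -25837/2038926854 ≈ -1.2672e-5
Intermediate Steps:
1/(-78915 + 1/(988 + M)) = 1/(-78915 + 1/(988 + 24849)) = 1/(-78915 + 1/25837) = 1/(-2038926854/25837) = -25837/2038926854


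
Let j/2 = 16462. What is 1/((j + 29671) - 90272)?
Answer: -1/27677 ≈ -3.6131e-5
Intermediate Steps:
j = 32924 (j = 2*16462 = 32924)
1/((j + 29671) - 90272) = 1/((32924 + 29671) - 90272) = 1/(62595 - 90272) = 1/(-27677) = -1/27677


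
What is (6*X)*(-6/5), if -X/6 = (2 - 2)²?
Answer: 0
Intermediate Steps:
X = 0 (X = -6*(2 - 2)² = -6*0² = -6*0 = 0)
(6*X)*(-6/5) = (6*0)*(-6/5) = 0*(-6*⅕) = 0*(-6/5) = 0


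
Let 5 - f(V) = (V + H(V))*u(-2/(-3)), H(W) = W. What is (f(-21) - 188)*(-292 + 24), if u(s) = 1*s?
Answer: 41540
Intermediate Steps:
u(s) = s
f(V) = 5 - 4*V/3 (f(V) = 5 - (V + V)*(-2/(-3)) = 5 - 2*V*(-2*(-⅓)) = 5 - 2*V*2/3 = 5 - 4*V/3)
(f(-21) - 188)*(-292 + 24) = ((5 - 4/3*(-21)) - 188)*(-292 + 24) = ((5 + 28) - 188)*(-268) = (33 - 188)*(-268) = -155*(-268) = 41540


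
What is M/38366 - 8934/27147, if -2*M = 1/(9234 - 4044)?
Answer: -1185955989289/3603665434920 ≈ -0.32910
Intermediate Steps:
M = -1/10380 (M = -1/(2*(9234 - 4044)) = -½/5190 = -½*1/5190 = -1/10380 ≈ -9.6339e-5)
M/38366 - 8934/27147 = -1/10380/38366 - 8934/27147 = -1/10380*1/38366 - 8934*1/27147 = -1/398239080 - 2978/9049 = -1185955989289/3603665434920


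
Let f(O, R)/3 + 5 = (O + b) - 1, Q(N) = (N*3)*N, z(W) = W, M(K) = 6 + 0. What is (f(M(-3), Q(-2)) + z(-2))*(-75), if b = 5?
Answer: -975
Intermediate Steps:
M(K) = 6
Q(N) = 3*N**2 (Q(N) = (3*N)*N = 3*N**2)
f(O, R) = -3 + 3*O (f(O, R) = -15 + 3*((O + 5) - 1) = -15 + 3*((5 + O) - 1) = -15 + 3*(4 + O) = -15 + (12 + 3*O) = -3 + 3*O)
(f(M(-3), Q(-2)) + z(-2))*(-75) = ((-3 + 3*6) - 2)*(-75) = ((-3 + 18) - 2)*(-75) = (15 - 2)*(-75) = 13*(-75) = -975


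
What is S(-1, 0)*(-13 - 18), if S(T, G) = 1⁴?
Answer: -31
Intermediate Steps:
S(T, G) = 1
S(-1, 0)*(-13 - 18) = 1*(-13 - 18) = 1*(-31) = -31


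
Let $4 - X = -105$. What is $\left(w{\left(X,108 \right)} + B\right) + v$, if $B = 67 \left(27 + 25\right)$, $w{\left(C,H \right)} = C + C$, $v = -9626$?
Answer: $-5924$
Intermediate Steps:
$X = 109$ ($X = 4 - -105 = 4 + 105 = 109$)
$w{\left(C,H \right)} = 2 C$
$B = 3484$ ($B = 67 \cdot 52 = 3484$)
$\left(w{\left(X,108 \right)} + B\right) + v = \left(2 \cdot 109 + 3484\right) - 9626 = \left(218 + 3484\right) - 9626 = 3702 - 9626 = -5924$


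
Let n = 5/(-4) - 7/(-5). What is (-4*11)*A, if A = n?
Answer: -33/5 ≈ -6.6000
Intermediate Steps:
n = 3/20 (n = 5*(-¼) - 7*(-⅕) = -5/4 + 7/5 = 3/20 ≈ 0.15000)
A = 3/20 ≈ 0.15000
(-4*11)*A = -4*11*(3/20) = -44*3/20 = -33/5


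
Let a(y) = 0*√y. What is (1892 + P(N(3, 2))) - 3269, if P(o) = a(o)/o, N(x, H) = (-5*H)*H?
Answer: -1377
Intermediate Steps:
a(y) = 0
N(x, H) = -5*H²
P(o) = 0 (P(o) = 0/o = 0)
(1892 + P(N(3, 2))) - 3269 = (1892 + 0) - 3269 = 1892 - 3269 = -1377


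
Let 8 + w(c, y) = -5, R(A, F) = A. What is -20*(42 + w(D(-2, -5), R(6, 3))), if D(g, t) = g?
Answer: -580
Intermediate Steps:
w(c, y) = -13 (w(c, y) = -8 - 5 = -13)
-20*(42 + w(D(-2, -5), R(6, 3))) = -20*(42 - 13) = -20*29 = -580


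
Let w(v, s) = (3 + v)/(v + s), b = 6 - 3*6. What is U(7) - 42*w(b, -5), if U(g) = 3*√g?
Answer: -378/17 + 3*√7 ≈ -14.298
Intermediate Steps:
b = -12 (b = 6 - 18 = -12)
w(v, s) = (3 + v)/(s + v)
U(7) - 42*w(b, -5) = 3*√7 - 42*(3 - 12)/(-5 - 12) = 3*√7 - 42*(-9)/(-17) = 3*√7 - (-42)*(-9)/17 = 3*√7 - 42*9/17 = 3*√7 - 378/17 = -378/17 + 3*√7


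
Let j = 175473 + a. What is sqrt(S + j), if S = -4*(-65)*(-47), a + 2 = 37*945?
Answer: 6*sqrt(5506) ≈ 445.21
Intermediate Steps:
a = 34963 (a = -2 + 37*945 = -2 + 34965 = 34963)
S = -12220 (S = 260*(-47) = -12220)
j = 210436 (j = 175473 + 34963 = 210436)
sqrt(S + j) = sqrt(-12220 + 210436) = sqrt(198216) = 6*sqrt(5506)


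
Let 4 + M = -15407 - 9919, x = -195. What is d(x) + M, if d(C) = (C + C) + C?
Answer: -25915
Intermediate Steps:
d(C) = 3*C (d(C) = 2*C + C = 3*C)
M = -25330 (M = -4 + (-15407 - 9919) = -4 - 25326 = -25330)
d(x) + M = 3*(-195) - 25330 = -585 - 25330 = -25915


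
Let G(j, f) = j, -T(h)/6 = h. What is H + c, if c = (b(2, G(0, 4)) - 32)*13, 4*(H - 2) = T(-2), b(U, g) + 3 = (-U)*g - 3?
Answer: -489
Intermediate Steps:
T(h) = -6*h
b(U, g) = -6 - U*g (b(U, g) = -3 + ((-U)*g - 3) = -3 + (-U*g - 3) = -3 + (-3 - U*g) = -6 - U*g)
H = 5 (H = 2 + (-6*(-2))/4 = 2 + (¼)*12 = 2 + 3 = 5)
c = -494 (c = ((-6 - 1*2*0) - 32)*13 = ((-6 + 0) - 32)*13 = (-6 - 32)*13 = -38*13 = -494)
H + c = 5 - 494 = -489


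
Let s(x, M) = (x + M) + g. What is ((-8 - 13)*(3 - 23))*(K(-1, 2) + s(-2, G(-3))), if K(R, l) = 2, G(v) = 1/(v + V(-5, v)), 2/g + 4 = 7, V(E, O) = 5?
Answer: 490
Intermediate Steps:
g = ⅔ (g = 2/(-4 + 7) = 2/3 = 2*(⅓) = ⅔ ≈ 0.66667)
G(v) = 1/(5 + v) (G(v) = 1/(v + 5) = 1/(5 + v))
s(x, M) = ⅔ + M + x (s(x, M) = (x + M) + ⅔ = (M + x) + ⅔ = ⅔ + M + x)
((-8 - 13)*(3 - 23))*(K(-1, 2) + s(-2, G(-3))) = ((-8 - 13)*(3 - 23))*(2 + (⅔ + 1/(5 - 3) - 2)) = (-21*(-20))*(2 + (⅔ + 1/2 - 2)) = 420*(2 + (⅔ + ½ - 2)) = 420*(2 - ⅚) = 420*(7/6) = 490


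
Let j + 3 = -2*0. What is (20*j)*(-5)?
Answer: 300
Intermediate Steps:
j = -3 (j = -3 - 2*0 = -3 + 0 = -3)
(20*j)*(-5) = (20*(-3))*(-5) = -60*(-5) = 300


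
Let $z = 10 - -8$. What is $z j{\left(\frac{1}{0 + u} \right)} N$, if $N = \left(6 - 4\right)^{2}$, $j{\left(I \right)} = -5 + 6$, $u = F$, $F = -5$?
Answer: $72$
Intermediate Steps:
$u = -5$
$j{\left(I \right)} = 1$
$N = 4$ ($N = 2^{2} = 4$)
$z = 18$ ($z = 10 + 8 = 18$)
$z j{\left(\frac{1}{0 + u} \right)} N = 18 \cdot 1 \cdot 4 = 18 \cdot 4 = 72$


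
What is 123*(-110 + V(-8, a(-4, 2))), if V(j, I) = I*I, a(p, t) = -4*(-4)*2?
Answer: 112422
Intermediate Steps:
a(p, t) = 32 (a(p, t) = 16*2 = 32)
V(j, I) = I²
123*(-110 + V(-8, a(-4, 2))) = 123*(-110 + 32²) = 123*(-110 + 1024) = 123*914 = 112422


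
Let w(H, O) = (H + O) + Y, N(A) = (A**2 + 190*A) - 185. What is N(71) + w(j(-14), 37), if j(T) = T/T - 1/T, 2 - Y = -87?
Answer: 258623/14 ≈ 18473.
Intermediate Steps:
Y = 89 (Y = 2 - 1*(-87) = 2 + 87 = 89)
N(A) = -185 + A**2 + 190*A
j(T) = 1 - 1/T
w(H, O) = 89 + H + O (w(H, O) = (H + O) + 89 = 89 + H + O)
N(71) + w(j(-14), 37) = (-185 + 71**2 + 190*71) + (89 + (-1 - 14)/(-14) + 37) = (-185 + 5041 + 13490) + (89 - 1/14*(-15) + 37) = 18346 + (89 + 15/14 + 37) = 18346 + 1779/14 = 258623/14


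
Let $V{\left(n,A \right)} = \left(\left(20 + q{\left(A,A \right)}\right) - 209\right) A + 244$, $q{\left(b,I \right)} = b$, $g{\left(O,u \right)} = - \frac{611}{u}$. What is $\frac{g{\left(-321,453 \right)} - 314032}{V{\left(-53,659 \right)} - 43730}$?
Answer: $- \frac{142257107}{120608532} \approx -1.1795$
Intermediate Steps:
$V{\left(n,A \right)} = 244 + A \left(-189 + A\right)$ ($V{\left(n,A \right)} = \left(\left(20 + A\right) - 209\right) A + 244 = \left(-189 + A\right) A + 244 = A \left(-189 + A\right) + 244 = 244 + A \left(-189 + A\right)$)
$\frac{g{\left(-321,453 \right)} - 314032}{V{\left(-53,659 \right)} - 43730} = \frac{- \frac{611}{453} - 314032}{\left(244 + 659^{2} - 124551\right) - 43730} = \frac{\left(-611\right) \frac{1}{453} - 314032}{\left(244 + 434281 - 124551\right) - 43730} = \frac{- \frac{611}{453} - 314032}{309974 - 43730} = - \frac{142257107}{453 \cdot 266244} = \left(- \frac{142257107}{453}\right) \frac{1}{266244} = - \frac{142257107}{120608532}$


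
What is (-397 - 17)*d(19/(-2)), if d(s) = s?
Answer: 3933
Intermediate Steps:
(-397 - 17)*d(19/(-2)) = (-397 - 17)*(19/(-2)) = -7866*(-1)/2 = -414*(-19/2) = 3933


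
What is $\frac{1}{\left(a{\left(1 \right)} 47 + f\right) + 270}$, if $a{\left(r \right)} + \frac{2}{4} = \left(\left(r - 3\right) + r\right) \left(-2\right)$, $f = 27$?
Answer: $\frac{2}{735} \approx 0.0027211$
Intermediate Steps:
$a{\left(r \right)} = \frac{11}{2} - 4 r$ ($a{\left(r \right)} = - \frac{1}{2} + \left(\left(r - 3\right) + r\right) \left(-2\right) = - \frac{1}{2} + \left(\left(-3 + r\right) + r\right) \left(-2\right) = - \frac{1}{2} + \left(-3 + 2 r\right) \left(-2\right) = - \frac{1}{2} - \left(-6 + 4 r\right) = \frac{11}{2} - 4 r$)
$\frac{1}{\left(a{\left(1 \right)} 47 + f\right) + 270} = \frac{1}{\left(\left(\frac{11}{2} - 4\right) 47 + 27\right) + 270} = \frac{1}{\left(\frac{3}{2} \cdot 47 + 27\right) + 270} = \frac{1}{\left(\frac{141}{2} + 27\right) + 270} = \frac{1}{\frac{195}{2} + 270} = \frac{1}{\frac{735}{2}} = \frac{2}{735}$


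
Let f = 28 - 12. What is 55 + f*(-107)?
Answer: -1657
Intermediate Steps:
f = 16
55 + f*(-107) = 55 + 16*(-107) = 55 - 1712 = -1657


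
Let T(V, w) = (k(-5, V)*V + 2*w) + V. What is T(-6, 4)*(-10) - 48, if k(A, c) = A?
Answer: -368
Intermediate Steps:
T(V, w) = -4*V + 2*w (T(V, w) = (-5*V + 2*w) + V = -4*V + 2*w)
T(-6, 4)*(-10) - 48 = (-4*(-6) + 2*4)*(-10) - 48 = (24 + 8)*(-10) - 48 = 32*(-10) - 48 = -320 - 48 = -368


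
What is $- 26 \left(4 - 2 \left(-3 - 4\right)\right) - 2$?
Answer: $-470$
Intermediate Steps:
$- 26 \left(4 - 2 \left(-3 - 4\right)\right) - 2 = - 26 \left(4 - -14\right) - 2 = - 26 \left(4 + 14\right) - 2 = \left(-26\right) 18 - 2 = -468 - 2 = -470$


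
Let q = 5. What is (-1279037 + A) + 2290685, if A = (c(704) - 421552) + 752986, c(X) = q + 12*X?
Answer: 1351535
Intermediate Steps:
c(X) = 5 + 12*X
A = 339887 (A = ((5 + 12*704) - 421552) + 752986 = ((5 + 8448) - 421552) + 752986 = (8453 - 421552) + 752986 = -413099 + 752986 = 339887)
(-1279037 + A) + 2290685 = (-1279037 + 339887) + 2290685 = -939150 + 2290685 = 1351535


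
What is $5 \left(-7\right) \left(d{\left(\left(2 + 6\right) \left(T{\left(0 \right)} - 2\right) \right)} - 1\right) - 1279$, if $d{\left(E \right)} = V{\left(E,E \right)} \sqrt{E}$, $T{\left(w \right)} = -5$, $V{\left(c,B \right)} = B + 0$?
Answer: $-1244 + 3920 i \sqrt{14} \approx -1244.0 + 14667.0 i$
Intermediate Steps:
$V{\left(c,B \right)} = B$
$d{\left(E \right)} = E^{\frac{3}{2}}$ ($d{\left(E \right)} = E \sqrt{E} = E^{\frac{3}{2}}$)
$5 \left(-7\right) \left(d{\left(\left(2 + 6\right) \left(T{\left(0 \right)} - 2\right) \right)} - 1\right) - 1279 = 5 \left(-7\right) \left(\left(\left(2 + 6\right) \left(-5 - 2\right)\right)^{\frac{3}{2}} - 1\right) - 1279 = - 35 \left(\left(8 \left(-7\right)\right)^{\frac{3}{2}} - 1\right) - 1279 = - 35 \left(\left(-56\right)^{\frac{3}{2}} - 1\right) - 1279 = - 35 \left(- 112 i \sqrt{14} - 1\right) - 1279 = - 35 \left(-1 - 112 i \sqrt{14}\right) - 1279 = \left(35 + 3920 i \sqrt{14}\right) - 1279 = -1244 + 3920 i \sqrt{14}$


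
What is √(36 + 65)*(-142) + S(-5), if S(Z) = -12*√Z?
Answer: -142*√101 - 12*I*√5 ≈ -1427.1 - 26.833*I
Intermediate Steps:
√(36 + 65)*(-142) + S(-5) = √(36 + 65)*(-142) - 12*I*√5 = √101*(-142) - 12*I*√5 = -142*√101 - 12*I*√5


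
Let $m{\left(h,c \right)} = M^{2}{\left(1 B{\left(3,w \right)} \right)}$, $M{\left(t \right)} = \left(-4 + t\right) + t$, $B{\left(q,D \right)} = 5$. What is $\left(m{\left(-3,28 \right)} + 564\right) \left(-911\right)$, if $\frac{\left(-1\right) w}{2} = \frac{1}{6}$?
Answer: $-546600$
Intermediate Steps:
$w = - \frac{1}{3}$ ($w = - \frac{2}{6} = \left(-2\right) \frac{1}{6} = - \frac{1}{3} \approx -0.33333$)
$M{\left(t \right)} = -4 + 2 t$
$m{\left(h,c \right)} = 36$ ($m{\left(h,c \right)} = \left(-4 + 2 \cdot 1 \cdot 5\right)^{2} = \left(-4 + 2 \cdot 5\right)^{2} = \left(-4 + 10\right)^{2} = 6^{2} = 36$)
$\left(m{\left(-3,28 \right)} + 564\right) \left(-911\right) = \left(36 + 564\right) \left(-911\right) = 600 \left(-911\right) = -546600$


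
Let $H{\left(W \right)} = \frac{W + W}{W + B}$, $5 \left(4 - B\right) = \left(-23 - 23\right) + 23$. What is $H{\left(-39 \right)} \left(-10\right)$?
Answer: $- \frac{975}{38} \approx -25.658$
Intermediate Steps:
$B = \frac{43}{5}$ ($B = 4 - \frac{\left(-23 - 23\right) + 23}{5} = 4 - \frac{-46 + 23}{5} = 4 - - \frac{23}{5} = 4 + \frac{23}{5} = \frac{43}{5} \approx 8.6$)
$H{\left(W \right)} = \frac{2 W}{\frac{43}{5} + W}$ ($H{\left(W \right)} = \frac{W + W}{W + \frac{43}{5}} = \frac{2 W}{\frac{43}{5} + W}$)
$H{\left(-39 \right)} \left(-10\right) = 10 \left(-39\right) \frac{1}{43 + 5 \left(-39\right)} \left(-10\right) = 10 \left(-39\right) \frac{1}{43 - 195} \left(-10\right) = 10 \left(-39\right) \frac{1}{-152} \left(-10\right) = 10 \left(-39\right) \left(- \frac{1}{152}\right) \left(-10\right) = \frac{195}{76} \left(-10\right) = - \frac{975}{38}$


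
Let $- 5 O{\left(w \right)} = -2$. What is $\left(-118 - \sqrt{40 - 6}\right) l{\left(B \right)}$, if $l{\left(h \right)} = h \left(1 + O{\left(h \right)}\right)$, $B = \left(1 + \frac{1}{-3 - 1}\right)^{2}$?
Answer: $- \frac{3717}{40} - \frac{63 \sqrt{34}}{80} \approx -97.517$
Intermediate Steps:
$O{\left(w \right)} = \frac{2}{5}$ ($O{\left(w \right)} = \left(- \frac{1}{5}\right) \left(-2\right) = \frac{2}{5}$)
$B = \frac{9}{16}$ ($B = \left(1 + \frac{1}{-4}\right)^{2} = \left(1 - \frac{1}{4}\right)^{2} = \left(\frac{3}{4}\right)^{2} = \frac{9}{16} \approx 0.5625$)
$l{\left(h \right)} = \frac{7 h}{5}$ ($l{\left(h \right)} = h \left(1 + \frac{2}{5}\right) = h \frac{7}{5} = \frac{7 h}{5}$)
$\left(-118 - \sqrt{40 - 6}\right) l{\left(B \right)} = \left(-118 - \sqrt{40 - 6}\right) \frac{7}{5} \cdot \frac{9}{16} = \left(-118 - \sqrt{34}\right) \frac{63}{80} = - \frac{3717}{40} - \frac{63 \sqrt{34}}{80}$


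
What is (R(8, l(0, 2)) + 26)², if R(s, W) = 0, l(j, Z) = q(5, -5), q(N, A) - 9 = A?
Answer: 676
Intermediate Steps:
q(N, A) = 9 + A
l(j, Z) = 4 (l(j, Z) = 9 - 5 = 4)
(R(8, l(0, 2)) + 26)² = (0 + 26)² = 26² = 676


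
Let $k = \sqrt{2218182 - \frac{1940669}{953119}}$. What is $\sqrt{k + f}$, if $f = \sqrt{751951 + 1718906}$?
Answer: $\frac{\sqrt{953119 \sqrt{2015074152493326691} + 908435828161 \sqrt{2470857}}}{953119} \approx 55.329$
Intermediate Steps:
$f = \sqrt{2470857} \approx 1571.9$
$k = \frac{\sqrt{2015074152493326691}}{953119}$ ($k = \sqrt{2218182 - \frac{1940669}{953119}} = \sqrt{\frac{2114189468989}{953119}} = \frac{\sqrt{2015074152493326691}}{953119} \approx 1489.4$)
$\sqrt{k + f} = \sqrt{\frac{\sqrt{2015074152493326691}}{953119} + \sqrt{2470857}} = \sqrt{\sqrt{2470857} + \frac{\sqrt{2015074152493326691}}{953119}}$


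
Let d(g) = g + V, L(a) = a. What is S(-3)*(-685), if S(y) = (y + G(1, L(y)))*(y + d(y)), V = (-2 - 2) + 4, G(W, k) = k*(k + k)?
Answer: 61650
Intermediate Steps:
G(W, k) = 2*k**2 (G(W, k) = k*(2*k) = 2*k**2)
V = 0 (V = -4 + 4 = 0)
d(g) = g (d(g) = g + 0 = g)
S(y) = 2*y*(y + 2*y**2) (S(y) = (y + 2*y**2)*(y + y) = (y + 2*y**2)*(2*y) = 2*y*(y + 2*y**2))
S(-3)*(-685) = ((-3)**2*(2 + 4*(-3)))*(-685) = (9*(2 - 12))*(-685) = (9*(-10))*(-685) = -90*(-685) = 61650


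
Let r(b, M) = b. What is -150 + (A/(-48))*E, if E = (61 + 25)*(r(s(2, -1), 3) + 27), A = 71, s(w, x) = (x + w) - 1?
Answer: -28677/8 ≈ -3584.6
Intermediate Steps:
s(w, x) = -1 + w + x (s(w, x) = (w + x) - 1 = -1 + w + x)
E = 2322 (E = (61 + 25)*((-1 + 2 - 1) + 27) = 86*(0 + 27) = 86*27 = 2322)
-150 + (A/(-48))*E = -150 + (71/(-48))*2322 = -150 + (71*(-1/48))*2322 = -150 - 71/48*2322 = -150 - 27477/8 = -28677/8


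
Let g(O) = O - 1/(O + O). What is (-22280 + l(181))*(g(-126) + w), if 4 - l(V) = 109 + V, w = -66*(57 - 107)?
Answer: -3008232089/42 ≈ -7.1625e+7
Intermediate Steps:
w = 3300 (w = -66*(-50) = 3300)
l(V) = -105 - V (l(V) = 4 - (109 + V) = 4 + (-109 - V) = -105 - V)
g(O) = O - 1/(2*O)
(-22280 + l(181))*(g(-126) + w) = (-22280 + (-105 - 1*181))*((-126 - ½/(-126)) + 3300) = (-22280 + (-105 - 181))*((-126 - ½*(-1/126)) + 3300) = (-22280 - 286)*((-126 + 1/252) + 3300) = -22566*(-31751/252 + 3300) = -22566*799849/252 = -3008232089/42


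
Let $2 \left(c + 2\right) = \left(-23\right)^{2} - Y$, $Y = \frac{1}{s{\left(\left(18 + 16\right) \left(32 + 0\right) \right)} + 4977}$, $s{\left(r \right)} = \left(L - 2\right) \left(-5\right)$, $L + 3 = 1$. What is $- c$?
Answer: $- \frac{1311712}{4997} \approx -262.5$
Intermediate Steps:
$L = -2$ ($L = -3 + 1 = -2$)
$s{\left(r \right)} = 20$ ($s{\left(r \right)} = \left(-2 - 2\right) \left(-5\right) = \left(-4\right) \left(-5\right) = 20$)
$Y = \frac{1}{4997}$ ($Y = \frac{1}{20 + 4977} = \frac{1}{4997} \approx 0.00020012$)
$c = \frac{1311712}{4997}$ ($c = -2 + \frac{\left(-23\right)^{2} - \frac{1}{4997}}{2} = -2 + \frac{529 - \frac{1}{4997}}{2} = -2 + \frac{1}{2} \cdot \frac{2643412}{4997} = -2 + \frac{1321706}{4997} = \frac{1311712}{4997} \approx 262.5$)
$- c = \left(-1\right) \frac{1311712}{4997} = - \frac{1311712}{4997}$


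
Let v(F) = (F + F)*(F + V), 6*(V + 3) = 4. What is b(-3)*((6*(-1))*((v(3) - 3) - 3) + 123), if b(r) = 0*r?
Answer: 0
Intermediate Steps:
V = -7/3 (V = -3 + (⅙)*4 = -3 + ⅔ = -7/3 ≈ -2.3333)
v(F) = 2*F*(-7/3 + F) (v(F) = (F + F)*(F - 7/3) = (2*F)*(-7/3 + F) = 2*F*(-7/3 + F))
b(r) = 0
b(-3)*((6*(-1))*((v(3) - 3) - 3) + 123) = 0*((6*(-1))*(((⅔)*3*(-7 + 3*3) - 3) - 3) + 123) = 0*(-6*(((⅔)*3*(-7 + 9) - 3) - 3) + 123) = 0*(-6*(((⅔)*3*2 - 3) - 3) + 123) = 0*(-6*((4 - 3) - 3) + 123) = 0*(-6*(1 - 3) + 123) = 0*(-6*(-2) + 123) = 0*(12 + 123) = 0*135 = 0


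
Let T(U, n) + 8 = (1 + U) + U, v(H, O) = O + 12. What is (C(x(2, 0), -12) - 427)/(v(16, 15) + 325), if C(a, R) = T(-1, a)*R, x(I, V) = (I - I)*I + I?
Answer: -29/32 ≈ -0.90625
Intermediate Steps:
v(H, O) = 12 + O
T(U, n) = -7 + 2*U (T(U, n) = -8 + ((1 + U) + U) = -8 + (1 + 2*U) = -7 + 2*U)
x(I, V) = I (x(I, V) = 0*I + I = 0 + I = I)
C(a, R) = -9*R (C(a, R) = (-7 + 2*(-1))*R = (-7 - 2)*R = -9*R)
(C(x(2, 0), -12) - 427)/(v(16, 15) + 325) = (-9*(-12) - 427)/((12 + 15) + 325) = (108 - 427)/(27 + 325) = -319/352 = -319*1/352 = -29/32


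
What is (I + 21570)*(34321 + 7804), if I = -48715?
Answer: -1143483125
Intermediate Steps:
(I + 21570)*(34321 + 7804) = (-48715 + 21570)*(34321 + 7804) = -27145*42125 = -1143483125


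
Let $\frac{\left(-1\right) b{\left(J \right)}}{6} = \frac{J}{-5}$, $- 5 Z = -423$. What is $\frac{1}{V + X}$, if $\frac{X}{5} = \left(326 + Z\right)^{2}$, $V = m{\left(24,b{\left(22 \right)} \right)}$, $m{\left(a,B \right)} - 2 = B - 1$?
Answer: $\frac{5}{4214946} \approx 1.1863 \cdot 10^{-6}$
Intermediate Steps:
$Z = \frac{423}{5}$ ($Z = \left(- \frac{1}{5}\right) \left(-423\right) = \frac{423}{5} \approx 84.6$)
$b{\left(J \right)} = \frac{6 J}{5}$ ($b{\left(J \right)} = - 6 \frac{J}{-5} = - 6 J \left(- \frac{1}{5}\right) = - 6 \left(- \frac{J}{5}\right) = \frac{6 J}{5}$)
$m{\left(a,B \right)} = 1 + B$ ($m{\left(a,B \right)} = 2 + \left(B - 1\right) = 2 + \left(-1 + B\right) = 1 + B$)
$V = \frac{137}{5}$ ($V = 1 + \frac{6}{5} \cdot 22 = 1 + \frac{132}{5} = \frac{137}{5} \approx 27.4$)
$X = \frac{4214809}{5}$ ($X = 5 \left(326 + \frac{423}{5}\right)^{2} = 5 \left(\frac{2053}{5}\right)^{2} = 5 \cdot \frac{4214809}{25} = \frac{4214809}{5} \approx 8.4296 \cdot 10^{5}$)
$\frac{1}{V + X} = \frac{1}{\frac{137}{5} + \frac{4214809}{5}} = \frac{1}{\frac{4214946}{5}} = \frac{5}{4214946}$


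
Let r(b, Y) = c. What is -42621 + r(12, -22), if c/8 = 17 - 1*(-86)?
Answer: -41797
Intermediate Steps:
c = 824 (c = 8*(17 - 1*(-86)) = 8*(17 + 86) = 8*103 = 824)
r(b, Y) = 824
-42621 + r(12, -22) = -42621 + 824 = -41797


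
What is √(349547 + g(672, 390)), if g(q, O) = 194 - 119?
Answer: √349622 ≈ 591.29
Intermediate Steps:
g(q, O) = 75
√(349547 + g(672, 390)) = √(349547 + 75) = √349622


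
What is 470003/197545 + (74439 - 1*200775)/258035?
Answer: 19264035797/10194704815 ≈ 1.8896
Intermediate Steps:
470003/197545 + (74439 - 1*200775)/258035 = 470003*(1/197545) + (74439 - 200775)*(1/258035) = 470003/197545 - 126336*1/258035 = 470003/197545 - 126336/258035 = 19264035797/10194704815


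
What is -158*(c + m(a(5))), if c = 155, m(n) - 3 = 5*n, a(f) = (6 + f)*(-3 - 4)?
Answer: 35866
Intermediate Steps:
a(f) = -42 - 7*f (a(f) = (6 + f)*(-7) = -42 - 7*f)
m(n) = 3 + 5*n
-158*(c + m(a(5))) = -158*(155 + (3 + 5*(-42 - 7*5))) = -158*(155 + (3 + 5*(-42 - 35))) = -158*(155 + (3 + 5*(-77))) = -158*(155 + (3 - 385)) = -158*(155 - 382) = -158*(-227) = 35866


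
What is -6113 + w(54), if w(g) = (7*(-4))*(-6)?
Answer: -5945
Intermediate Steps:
w(g) = 168 (w(g) = -28*(-6) = 168)
-6113 + w(54) = -6113 + 168 = -5945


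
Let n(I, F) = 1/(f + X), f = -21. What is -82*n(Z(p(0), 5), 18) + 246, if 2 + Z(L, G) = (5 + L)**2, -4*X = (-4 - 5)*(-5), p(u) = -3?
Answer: 32062/129 ≈ 248.54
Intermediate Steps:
X = -45/4 (X = -(-4 - 5)*(-5)/4 = -(-9)*(-5)/4 = -1/4*45 = -45/4 ≈ -11.250)
Z(L, G) = -2 + (5 + L)**2
n(I, F) = -4/129 (n(I, F) = 1/(-21 - 45/4) = 1/(-129/4) = -4/129)
-82*n(Z(p(0), 5), 18) + 246 = -82*(-4/129) + 246 = 328/129 + 246 = 32062/129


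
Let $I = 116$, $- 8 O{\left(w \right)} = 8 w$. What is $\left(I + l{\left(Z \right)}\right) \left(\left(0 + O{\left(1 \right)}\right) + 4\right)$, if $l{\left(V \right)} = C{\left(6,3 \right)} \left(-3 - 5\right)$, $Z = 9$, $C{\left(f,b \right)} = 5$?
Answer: $228$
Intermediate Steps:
$O{\left(w \right)} = - w$ ($O{\left(w \right)} = - \frac{8 w}{8} = - w$)
$l{\left(V \right)} = -40$ ($l{\left(V \right)} = 5 \left(-3 - 5\right) = 5 \left(-8\right) = -40$)
$\left(I + l{\left(Z \right)}\right) \left(\left(0 + O{\left(1 \right)}\right) + 4\right) = \left(116 - 40\right) \left(\left(0 - 1\right) + 4\right) = 76 \left(\left(0 - 1\right) + 4\right) = 76 \left(-1 + 4\right) = 76 \cdot 3 = 228$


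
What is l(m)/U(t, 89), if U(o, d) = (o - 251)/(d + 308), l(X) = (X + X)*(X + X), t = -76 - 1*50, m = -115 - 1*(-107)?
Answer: -101632/377 ≈ -269.58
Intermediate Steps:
m = -8 (m = -115 + 107 = -8)
t = -126 (t = -76 - 50 = -126)
l(X) = 4*X² (l(X) = (2*X)*(2*X) = 4*X²)
U(o, d) = (-251 + o)/(308 + d)
l(m)/U(t, 89) = (4*(-8)²)/(((-251 - 126)/(308 + 89))) = (4*64)/((-377/397)) = 256/(((1/397)*(-377))) = 256/(-377/397) = 256*(-397/377) = -101632/377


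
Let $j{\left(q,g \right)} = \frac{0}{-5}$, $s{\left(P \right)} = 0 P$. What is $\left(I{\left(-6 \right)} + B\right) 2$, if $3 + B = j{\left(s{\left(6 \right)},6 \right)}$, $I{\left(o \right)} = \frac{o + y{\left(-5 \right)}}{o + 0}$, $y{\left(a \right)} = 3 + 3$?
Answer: $-6$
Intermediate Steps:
$y{\left(a \right)} = 6$
$s{\left(P \right)} = 0$
$j{\left(q,g \right)} = 0$ ($j{\left(q,g \right)} = 0 \left(- \frac{1}{5}\right) = 0$)
$I{\left(o \right)} = \frac{6 + o}{o}$ ($I{\left(o \right)} = \frac{o + 6}{o + 0} = \frac{6 + o}{o}$)
$B = -3$ ($B = -3 + 0 = -3$)
$\left(I{\left(-6 \right)} + B\right) 2 = \left(\frac{6 - 6}{-6} - 3\right) 2 = \left(\left(- \frac{1}{6}\right) 0 - 3\right) 2 = \left(0 - 3\right) 2 = \left(-3\right) 2 = -6$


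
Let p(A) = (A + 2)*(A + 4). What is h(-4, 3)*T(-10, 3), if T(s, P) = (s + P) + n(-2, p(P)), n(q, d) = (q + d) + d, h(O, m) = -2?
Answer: -122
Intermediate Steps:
p(A) = (2 + A)*(4 + A)
n(q, d) = q + 2*d (n(q, d) = (d + q) + d = q + 2*d)
T(s, P) = 14 + s + 2*P**2 + 13*P (T(s, P) = (s + P) + (-2 + 2*(8 + P**2 + 6*P)) = (P + s) + (-2 + (16 + 2*P**2 + 12*P)) = (P + s) + (14 + 2*P**2 + 12*P) = 14 + s + 2*P**2 + 13*P)
h(-4, 3)*T(-10, 3) = -2*(14 - 10 + 2*3**2 + 13*3) = -2*(14 - 10 + 2*9 + 39) = -2*(14 - 10 + 18 + 39) = -2*61 = -122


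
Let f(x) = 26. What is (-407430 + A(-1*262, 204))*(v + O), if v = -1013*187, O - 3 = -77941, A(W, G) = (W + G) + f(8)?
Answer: 108942707478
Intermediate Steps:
A(W, G) = 26 + G + W (A(W, G) = (W + G) + 26 = (G + W) + 26 = 26 + G + W)
O = -77938 (O = 3 - 77941 = -77938)
v = -189431
(-407430 + A(-1*262, 204))*(v + O) = (-407430 + (26 + 204 - 1*262))*(-189431 - 77938) = (-407430 + (26 + 204 - 262))*(-267369) = (-407430 - 32)*(-267369) = -407462*(-267369) = 108942707478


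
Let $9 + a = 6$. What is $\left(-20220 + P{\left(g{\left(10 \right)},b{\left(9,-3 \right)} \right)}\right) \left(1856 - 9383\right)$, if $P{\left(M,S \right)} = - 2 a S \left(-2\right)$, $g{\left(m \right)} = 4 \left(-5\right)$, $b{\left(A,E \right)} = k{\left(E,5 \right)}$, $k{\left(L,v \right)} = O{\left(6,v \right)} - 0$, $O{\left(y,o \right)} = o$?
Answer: $152647560$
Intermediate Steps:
$a = -3$ ($a = -9 + 6 = -3$)
$k{\left(L,v \right)} = v$ ($k{\left(L,v \right)} = v - 0 = v + 0 = v$)
$b{\left(A,E \right)} = 5$
$g{\left(m \right)} = -20$
$P{\left(M,S \right)} = - 12 S$ ($P{\left(M,S \right)} = \left(-2\right) \left(-3\right) S \left(-2\right) = 6 S \left(-2\right) = - 12 S$)
$\left(-20220 + P{\left(g{\left(10 \right)},b{\left(9,-3 \right)} \right)}\right) \left(1856 - 9383\right) = \left(-20220 - 60\right) \left(1856 - 9383\right) = \left(-20220 - 60\right) \left(-7527\right) = \left(-20280\right) \left(-7527\right) = 152647560$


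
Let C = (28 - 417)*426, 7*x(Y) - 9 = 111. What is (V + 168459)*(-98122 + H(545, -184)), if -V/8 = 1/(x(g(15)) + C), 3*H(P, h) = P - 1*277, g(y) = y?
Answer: -28732181747040842/1739817 ≈ -1.6514e+10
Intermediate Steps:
x(Y) = 120/7 (x(Y) = 9/7 + (1/7)*111 = 9/7 + 111/7 = 120/7)
C = -165714 (C = -389*426 = -165714)
H(P, h) = -277/3 + P/3 (H(P, h) = (P - 1*277)/3 = (P - 277)/3 = (-277 + P)/3 = -277/3 + P/3)
V = 28/579939 (V = -8/(120/7 - 165714) = -8/(-1159878/7) = -8*(-7/1159878) = 28/579939 ≈ 4.8281e-5)
(V + 168459)*(-98122 + H(545, -184)) = (28/579939 + 168459)*(-98122 + (-277/3 + (1/3)*545)) = 97695944029*(-98122 + (-277/3 + 545/3))/579939 = 97695944029*(-98122 + 268/3)/579939 = (97695944029/579939)*(-294098/3) = -28732181747040842/1739817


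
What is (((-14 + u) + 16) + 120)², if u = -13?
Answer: 11881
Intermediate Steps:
(((-14 + u) + 16) + 120)² = (((-14 - 13) + 16) + 120)² = ((-27 + 16) + 120)² = (-11 + 120)² = 109² = 11881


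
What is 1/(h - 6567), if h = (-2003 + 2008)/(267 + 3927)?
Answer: -4194/27541993 ≈ -0.00015228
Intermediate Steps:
h = 5/4194 ≈ 0.0011922
1/(h - 6567) = 1/(5/4194 - 6567) = 1/(-27541993/4194) = -4194/27541993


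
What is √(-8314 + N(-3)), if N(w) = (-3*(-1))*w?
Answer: I*√8323 ≈ 91.23*I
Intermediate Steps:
N(w) = 3*w
√(-8314 + N(-3)) = √(-8314 + 3*(-3)) = √(-8314 - 9) = √(-8323) = I*√8323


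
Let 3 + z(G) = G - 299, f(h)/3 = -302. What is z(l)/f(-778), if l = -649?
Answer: 317/302 ≈ 1.0497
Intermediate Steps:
f(h) = -906 (f(h) = 3*(-302) = -906)
z(G) = -302 + G (z(G) = -3 + (G - 299) = -3 + (-299 + G) = -302 + G)
z(l)/f(-778) = (-302 - 649)/(-906) = -951*(-1/906) = 317/302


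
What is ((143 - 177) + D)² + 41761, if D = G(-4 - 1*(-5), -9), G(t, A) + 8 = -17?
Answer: 45242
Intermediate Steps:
G(t, A) = -25 (G(t, A) = -8 - 17 = -25)
D = -25
((143 - 177) + D)² + 41761 = ((143 - 177) - 25)² + 41761 = (-34 - 25)² + 41761 = (-59)² + 41761 = 3481 + 41761 = 45242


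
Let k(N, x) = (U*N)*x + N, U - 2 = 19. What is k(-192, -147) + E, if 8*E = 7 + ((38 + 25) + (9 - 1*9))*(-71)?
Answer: 2367815/4 ≈ 5.9195e+5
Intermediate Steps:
U = 21 (U = 2 + 19 = 21)
k(N, x) = N + 21*N*x (k(N, x) = (21*N)*x + N = 21*N*x + N = N + 21*N*x)
E = -2233/4 (E = (7 + ((38 + 25) + (9 - 1*9))*(-71))/8 = (7 + (63 + (9 - 9))*(-71))/8 = (7 + (63 + 0)*(-71))/8 = (7 + 63*(-71))/8 = (7 - 4473)/8 = (⅛)*(-4466) = -2233/4 ≈ -558.25)
k(-192, -147) + E = -192*(1 + 21*(-147)) - 2233/4 = -192*(1 - 3087) - 2233/4 = -192*(-3086) - 2233/4 = 592512 - 2233/4 = 2367815/4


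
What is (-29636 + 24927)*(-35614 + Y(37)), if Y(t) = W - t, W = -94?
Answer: 168323205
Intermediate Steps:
Y(t) = -94 - t
(-29636 + 24927)*(-35614 + Y(37)) = (-29636 + 24927)*(-35614 + (-94 - 1*37)) = -4709*(-35614 + (-94 - 37)) = -4709*(-35614 - 131) = -4709*(-35745) = 168323205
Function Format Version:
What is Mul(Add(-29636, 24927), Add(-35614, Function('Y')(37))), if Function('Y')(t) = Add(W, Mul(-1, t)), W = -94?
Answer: 168323205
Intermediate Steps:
Function('Y')(t) = Add(-94, Mul(-1, t))
Mul(Add(-29636, 24927), Add(-35614, Function('Y')(37))) = Mul(Add(-29636, 24927), Add(-35614, Add(-94, Mul(-1, 37)))) = Mul(-4709, Add(-35614, Add(-94, -37))) = Mul(-4709, Add(-35614, -131)) = Mul(-4709, -35745) = 168323205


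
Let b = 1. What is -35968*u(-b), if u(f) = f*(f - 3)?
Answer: -143872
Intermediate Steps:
u(f) = f*(-3 + f)
-35968*u(-b) = -35968*(-1*1)*(-3 - 1*1) = -(-35968)*(-3 - 1) = -(-35968)*(-4) = -35968*4 = -143872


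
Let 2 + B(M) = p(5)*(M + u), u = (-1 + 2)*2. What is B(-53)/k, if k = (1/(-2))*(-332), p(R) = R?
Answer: -257/166 ≈ -1.5482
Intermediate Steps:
u = 2 (u = 1*2 = 2)
B(M) = 8 + 5*M (B(M) = -2 + 5*(M + 2) = -2 + 5*(2 + M) = -2 + (10 + 5*M) = 8 + 5*M)
k = 166 (k = (1*(-1/2))*(-332) = -1/2*(-332) = 166)
B(-53)/k = (8 + 5*(-53))/166 = (8 - 265)*(1/166) = -257*1/166 = -257/166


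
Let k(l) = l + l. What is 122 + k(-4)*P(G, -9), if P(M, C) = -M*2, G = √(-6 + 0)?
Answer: 122 + 16*I*√6 ≈ 122.0 + 39.192*I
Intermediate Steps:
k(l) = 2*l
G = I*√6 (G = √(-6) = I*√6 ≈ 2.4495*I)
P(M, C) = -2*M
122 + k(-4)*P(G, -9) = 122 + (2*(-4))*(-2*I*√6) = 122 - (-16)*I*√6 = 122 + 16*I*√6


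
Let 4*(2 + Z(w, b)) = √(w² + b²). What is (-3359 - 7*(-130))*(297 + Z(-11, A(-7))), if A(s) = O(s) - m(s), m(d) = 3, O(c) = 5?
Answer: -722455 - 12245*√5/4 ≈ -7.2930e+5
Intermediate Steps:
A(s) = 2 (A(s) = 5 - 1*3 = 5 - 3 = 2)
Z(w, b) = -2 + √(b² + w²)/4 (Z(w, b) = -2 + √(w² + b²)/4 = -2 + √(b² + w²)/4)
(-3359 - 7*(-130))*(297 + Z(-11, A(-7))) = (-3359 - 7*(-130))*(297 + (-2 + √(2² + (-11)²)/4)) = (-3359 + 910)*(297 + (-2 + √(4 + 121)/4)) = -2449*(297 + (-2 + √125/4)) = -2449*(297 + (-2 + (5*√5)/4)) = -2449*(297 + (-2 + 5*√5/4)) = -2449*(295 + 5*√5/4) = -722455 - 12245*√5/4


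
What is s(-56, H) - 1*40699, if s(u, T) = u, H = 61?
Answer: -40755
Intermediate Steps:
s(-56, H) - 1*40699 = -56 - 1*40699 = -56 - 40699 = -40755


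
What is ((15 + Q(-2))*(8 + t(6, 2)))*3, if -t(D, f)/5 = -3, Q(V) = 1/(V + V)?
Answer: 4071/4 ≈ 1017.8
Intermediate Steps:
Q(V) = 1/(2*V)
t(D, f) = 15 (t(D, f) = -5*(-3) = 15)
((15 + Q(-2))*(8 + t(6, 2)))*3 = ((15 + (½)/(-2))*(8 + 15))*3 = ((15 + (½)*(-½))*23)*3 = ((15 - ¼)*23)*3 = ((59/4)*23)*3 = (1357/4)*3 = 4071/4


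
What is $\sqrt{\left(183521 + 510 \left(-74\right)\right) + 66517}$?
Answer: $\sqrt{212298} \approx 460.76$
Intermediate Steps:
$\sqrt{\left(183521 + 510 \left(-74\right)\right) + 66517} = \sqrt{\left(183521 - 37740\right) + 66517} = \sqrt{145781 + 66517} = \sqrt{212298}$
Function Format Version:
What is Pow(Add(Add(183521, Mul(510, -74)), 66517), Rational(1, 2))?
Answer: Pow(212298, Rational(1, 2)) ≈ 460.76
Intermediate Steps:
Pow(Add(Add(183521, Mul(510, -74)), 66517), Rational(1, 2)) = Pow(Add(Add(183521, -37740), 66517), Rational(1, 2)) = Pow(Add(145781, 66517), Rational(1, 2)) = Pow(212298, Rational(1, 2))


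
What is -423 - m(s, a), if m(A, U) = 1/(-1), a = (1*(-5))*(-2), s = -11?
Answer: -422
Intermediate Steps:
a = 10 (a = -5*(-2) = 10)
m(A, U) = -1
-423 - m(s, a) = -423 - 1*(-1) = -423 + 1 = -422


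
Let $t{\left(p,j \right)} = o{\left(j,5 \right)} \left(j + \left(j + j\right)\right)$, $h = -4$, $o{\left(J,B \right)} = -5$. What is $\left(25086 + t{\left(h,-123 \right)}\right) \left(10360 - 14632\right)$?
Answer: $-115049232$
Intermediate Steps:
$t{\left(p,j \right)} = - 15 j$ ($t{\left(p,j \right)} = - 5 \left(j + \left(j + j\right)\right) = - 5 \left(j + 2 j\right) = - 5 \cdot 3 j = - 15 j$)
$\left(25086 + t{\left(h,-123 \right)}\right) \left(10360 - 14632\right) = \left(25086 - -1845\right) \left(10360 - 14632\right) = \left(25086 + 1845\right) \left(-4272\right) = 26931 \left(-4272\right) = -115049232$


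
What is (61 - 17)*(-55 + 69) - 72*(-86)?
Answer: 6808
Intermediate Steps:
(61 - 17)*(-55 + 69) - 72*(-86) = 44*14 + 6192 = 616 + 6192 = 6808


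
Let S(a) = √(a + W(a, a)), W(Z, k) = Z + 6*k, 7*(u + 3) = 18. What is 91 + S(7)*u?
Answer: 91 - 6*√14/7 ≈ 87.793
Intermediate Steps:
u = -3/7 (u = -3 + (⅐)*18 = -3 + 18/7 = -3/7 ≈ -0.42857)
S(a) = 2*√2*√a (S(a) = √(a + (a + 6*a)) = √(a + 7*a) = √(8*a) = 2*√2*√a)
91 + S(7)*u = 91 + (2*√2*√7)*(-3/7) = 91 + (2*√14)*(-3/7) = 91 - 6*√14/7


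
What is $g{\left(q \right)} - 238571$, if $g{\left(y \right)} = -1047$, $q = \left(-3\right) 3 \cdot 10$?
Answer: $-239618$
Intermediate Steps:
$q = -90$ ($q = \left(-9\right) 10 = -90$)
$g{\left(q \right)} - 238571 = -1047 - 238571 = -239618$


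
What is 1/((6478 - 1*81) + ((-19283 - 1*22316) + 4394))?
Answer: -1/30808 ≈ -3.2459e-5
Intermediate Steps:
1/((6478 - 1*81) + ((-19283 - 1*22316) + 4394)) = 1/((6478 - 81) + ((-19283 - 22316) + 4394)) = 1/(6397 + (-41599 + 4394)) = 1/(6397 - 37205) = 1/(-30808) = -1/30808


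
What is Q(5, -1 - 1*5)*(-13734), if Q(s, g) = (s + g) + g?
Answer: 96138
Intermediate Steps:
Q(s, g) = s + 2*g (Q(s, g) = (g + s) + g = s + 2*g)
Q(5, -1 - 1*5)*(-13734) = (5 + 2*(-1 - 1*5))*(-13734) = (5 + 2*(-1 - 5))*(-13734) = (5 + 2*(-6))*(-13734) = (5 - 12)*(-13734) = -7*(-13734) = 96138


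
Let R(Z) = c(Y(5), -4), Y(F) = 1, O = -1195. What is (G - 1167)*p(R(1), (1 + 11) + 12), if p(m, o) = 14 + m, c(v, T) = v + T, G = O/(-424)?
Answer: -5429743/424 ≈ -12806.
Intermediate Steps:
G = 1195/424 (G = -1195/(-424) = -1195*(-1/424) = 1195/424 ≈ 2.8184)
c(v, T) = T + v
R(Z) = -3 (R(Z) = -4 + 1 = -3)
(G - 1167)*p(R(1), (1 + 11) + 12) = (1195/424 - 1167)*(14 - 3) = -493613/424*11 = -5429743/424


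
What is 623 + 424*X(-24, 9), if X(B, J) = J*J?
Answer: 34967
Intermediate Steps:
X(B, J) = J**2
623 + 424*X(-24, 9) = 623 + 424*9**2 = 623 + 424*81 = 623 + 34344 = 34967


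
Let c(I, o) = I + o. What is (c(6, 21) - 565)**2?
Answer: 289444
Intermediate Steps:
(c(6, 21) - 565)**2 = ((6 + 21) - 565)**2 = (27 - 565)**2 = (-538)**2 = 289444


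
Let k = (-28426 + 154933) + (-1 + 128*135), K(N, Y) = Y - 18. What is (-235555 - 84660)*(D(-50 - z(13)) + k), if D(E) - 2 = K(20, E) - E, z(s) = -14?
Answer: -46037310550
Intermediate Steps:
K(N, Y) = -18 + Y
k = 143786 (k = 126507 + (-1 + 17280) = 126507 + 17279 = 143786)
D(E) = -16 (D(E) = 2 + ((-18 + E) - E) = 2 - 18 = -16)
(-235555 - 84660)*(D(-50 - z(13)) + k) = (-235555 - 84660)*(-16 + 143786) = -320215*143770 = -46037310550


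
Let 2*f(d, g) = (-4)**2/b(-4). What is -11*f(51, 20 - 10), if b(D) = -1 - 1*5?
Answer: 44/3 ≈ 14.667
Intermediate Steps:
b(D) = -6 (b(D) = -1 - 5 = -6)
f(d, g) = -4/3 (f(d, g) = ((-4)**2/(-6))/2 = (16*(-1/6))/2 = (1/2)*(-8/3) = -4/3)
-11*f(51, 20 - 10) = -11*(-4/3) = 44/3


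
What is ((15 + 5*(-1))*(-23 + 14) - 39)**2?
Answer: 16641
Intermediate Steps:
((15 + 5*(-1))*(-23 + 14) - 39)**2 = ((15 - 5)*(-9) - 39)**2 = (10*(-9) - 39)**2 = (-90 - 39)**2 = (-129)**2 = 16641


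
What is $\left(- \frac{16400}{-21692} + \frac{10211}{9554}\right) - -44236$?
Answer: $\frac{134824768845}{3047726} \approx 44238.0$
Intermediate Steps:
$\left(- \frac{16400}{-21692} + \frac{10211}{9554}\right) - -44236 = \left(\left(-16400\right) \left(- \frac{1}{21692}\right) + 10211 \cdot \frac{1}{9554}\right) + 44236 = \left(\frac{4100}{5423} + \frac{10211}{9554}\right) + 44236 = \frac{5561509}{3047726} + 44236 = \frac{134824768845}{3047726}$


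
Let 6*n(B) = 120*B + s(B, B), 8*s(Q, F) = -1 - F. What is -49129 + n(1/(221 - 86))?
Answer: -39794387/810 ≈ -49129.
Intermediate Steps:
s(Q, F) = -1/8 - F/8 (s(Q, F) = (-1 - F)/8 = -1/8 - F/8)
n(B) = -1/48 + 959*B/48 (n(B) = (120*B + (-1/8 - B/8))/6 = (-1/8 + 959*B/8)/6 = -1/48 + 959*B/48)
-49129 + n(1/(221 - 86)) = -49129 + (-1/48 + 959/(48*(221 - 86))) = -49129 + (-1/48 + (959/48)/135) = -49129 + (-1/48 + (959/48)*(1/135)) = -49129 + (-1/48 + 959/6480) = -49129 + 103/810 = -39794387/810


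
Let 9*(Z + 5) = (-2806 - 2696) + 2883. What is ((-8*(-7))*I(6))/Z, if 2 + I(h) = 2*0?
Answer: 14/37 ≈ 0.37838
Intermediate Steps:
I(h) = -2 (I(h) = -2 + 2*0 = -2 + 0 = -2)
Z = -296 (Z = -5 + ((-2806 - 2696) + 2883)/9 = -5 + (-5502 + 2883)/9 = -5 + (1/9)*(-2619) = -5 - 291 = -296)
((-8*(-7))*I(6))/Z = (-8*(-7)*(-2))/(-296) = (56*(-2))*(-1/296) = -112*(-1/296) = 14/37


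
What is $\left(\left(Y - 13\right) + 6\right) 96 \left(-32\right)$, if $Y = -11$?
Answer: $55296$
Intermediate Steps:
$\left(\left(Y - 13\right) + 6\right) 96 \left(-32\right) = \left(\left(-11 - 13\right) + 6\right) 96 \left(-32\right) = \left(-24 + 6\right) 96 \left(-32\right) = \left(-18\right) 96 \left(-32\right) = \left(-1728\right) \left(-32\right) = 55296$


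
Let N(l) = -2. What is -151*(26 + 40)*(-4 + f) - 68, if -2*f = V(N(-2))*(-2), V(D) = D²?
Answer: -68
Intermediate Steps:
f = 4 (f = -(-2)²*(-2)/2 = -2*(-2) = -½*(-8) = 4)
-151*(26 + 40)*(-4 + f) - 68 = -151*(26 + 40)*(-4 + 4) - 68 = -9966*0 - 68 = -151*0 - 68 = 0 - 68 = -68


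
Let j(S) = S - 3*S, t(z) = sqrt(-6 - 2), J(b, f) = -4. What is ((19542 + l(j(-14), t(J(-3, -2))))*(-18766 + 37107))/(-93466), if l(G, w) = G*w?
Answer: -179209911/46733 - 513548*I*sqrt(2)/46733 ≈ -3834.8 - 15.541*I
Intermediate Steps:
t(z) = 2*I*sqrt(2) (t(z) = sqrt(-8) = 2*I*sqrt(2))
j(S) = -2*S
((19542 + l(j(-14), t(J(-3, -2))))*(-18766 + 37107))/(-93466) = ((19542 + (-2*(-14))*(2*I*sqrt(2)))*(-18766 + 37107))/(-93466) = ((19542 + 28*(2*I*sqrt(2)))*18341)*(-1/93466) = ((19542 + 56*I*sqrt(2))*18341)*(-1/93466) = (358419822 + 1027096*I*sqrt(2))*(-1/93466) = -179209911/46733 - 513548*I*sqrt(2)/46733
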